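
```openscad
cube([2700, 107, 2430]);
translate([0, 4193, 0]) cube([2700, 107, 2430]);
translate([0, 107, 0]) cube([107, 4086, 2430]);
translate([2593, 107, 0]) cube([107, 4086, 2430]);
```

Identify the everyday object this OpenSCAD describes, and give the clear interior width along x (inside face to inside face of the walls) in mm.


A house (or room) frame. The interior width is 2486 mm.

Four 2430 mm walls enclosing a rectangle with no floor or roof — a room or house frame. Outside width is 2700 mm and wall thickness is 107 mm, so the interior width is 2700 − 2 × 107 = 2486 mm.


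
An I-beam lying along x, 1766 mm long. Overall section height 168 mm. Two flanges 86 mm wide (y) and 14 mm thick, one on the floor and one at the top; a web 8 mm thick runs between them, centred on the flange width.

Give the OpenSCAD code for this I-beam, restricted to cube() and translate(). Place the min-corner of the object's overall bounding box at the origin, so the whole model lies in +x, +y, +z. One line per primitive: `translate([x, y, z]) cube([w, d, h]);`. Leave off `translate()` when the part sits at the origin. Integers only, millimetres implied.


cube([1766, 86, 14]);
translate([0, 39, 14]) cube([1766, 8, 140]);
translate([0, 0, 154]) cube([1766, 86, 14]);


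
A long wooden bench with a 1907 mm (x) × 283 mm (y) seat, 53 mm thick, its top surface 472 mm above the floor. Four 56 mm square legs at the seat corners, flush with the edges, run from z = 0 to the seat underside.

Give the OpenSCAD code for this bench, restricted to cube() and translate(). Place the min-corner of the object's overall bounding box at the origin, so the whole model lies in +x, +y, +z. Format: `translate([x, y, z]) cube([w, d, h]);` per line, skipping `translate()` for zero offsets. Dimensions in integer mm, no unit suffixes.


translate([0, 0, 419]) cube([1907, 283, 53]);
cube([56, 56, 419]);
translate([0, 227, 0]) cube([56, 56, 419]);
translate([1851, 0, 0]) cube([56, 56, 419]);
translate([1851, 227, 0]) cube([56, 56, 419]);


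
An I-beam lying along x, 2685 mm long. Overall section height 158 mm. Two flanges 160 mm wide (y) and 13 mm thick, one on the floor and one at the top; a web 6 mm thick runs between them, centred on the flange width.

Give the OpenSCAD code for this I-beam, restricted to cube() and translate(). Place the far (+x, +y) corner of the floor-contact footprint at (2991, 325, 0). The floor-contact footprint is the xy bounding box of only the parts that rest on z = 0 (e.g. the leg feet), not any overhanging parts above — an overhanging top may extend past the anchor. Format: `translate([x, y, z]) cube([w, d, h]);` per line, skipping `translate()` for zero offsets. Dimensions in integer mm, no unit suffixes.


translate([306, 165, 0]) cube([2685, 160, 13]);
translate([306, 242, 13]) cube([2685, 6, 132]);
translate([306, 165, 145]) cube([2685, 160, 13]);


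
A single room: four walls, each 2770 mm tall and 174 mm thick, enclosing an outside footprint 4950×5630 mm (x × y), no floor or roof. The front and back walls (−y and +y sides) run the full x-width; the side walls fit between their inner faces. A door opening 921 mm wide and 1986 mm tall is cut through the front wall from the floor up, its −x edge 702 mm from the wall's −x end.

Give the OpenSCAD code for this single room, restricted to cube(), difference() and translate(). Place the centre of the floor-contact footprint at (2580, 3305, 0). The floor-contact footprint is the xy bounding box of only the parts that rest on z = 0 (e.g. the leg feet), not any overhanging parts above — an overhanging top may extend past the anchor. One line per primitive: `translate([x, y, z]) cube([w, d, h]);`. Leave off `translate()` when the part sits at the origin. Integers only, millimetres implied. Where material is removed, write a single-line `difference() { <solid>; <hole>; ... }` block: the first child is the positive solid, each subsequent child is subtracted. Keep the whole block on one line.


difference() { translate([105, 490, 0]) cube([4950, 174, 2770]); translate([807, 490, 0]) cube([921, 174, 1986]); }
translate([105, 5946, 0]) cube([4950, 174, 2770]);
translate([105, 664, 0]) cube([174, 5282, 2770]);
translate([4881, 664, 0]) cube([174, 5282, 2770]);


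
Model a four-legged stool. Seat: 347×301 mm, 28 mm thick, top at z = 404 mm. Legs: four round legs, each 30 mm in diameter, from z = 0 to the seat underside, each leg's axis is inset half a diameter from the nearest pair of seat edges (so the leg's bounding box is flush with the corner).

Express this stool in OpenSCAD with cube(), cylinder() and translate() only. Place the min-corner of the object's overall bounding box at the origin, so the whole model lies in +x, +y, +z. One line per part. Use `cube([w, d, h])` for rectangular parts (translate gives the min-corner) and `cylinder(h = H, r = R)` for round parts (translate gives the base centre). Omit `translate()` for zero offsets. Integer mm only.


// leg_h = 404 - 28 = 376
translate([0, 0, 376]) cube([347, 301, 28]);
translate([15, 15, 0]) cylinder(h = 376, r = 15);
translate([332, 15, 0]) cylinder(h = 376, r = 15);
translate([15, 286, 0]) cylinder(h = 376, r = 15);
translate([332, 286, 0]) cylinder(h = 376, r = 15);


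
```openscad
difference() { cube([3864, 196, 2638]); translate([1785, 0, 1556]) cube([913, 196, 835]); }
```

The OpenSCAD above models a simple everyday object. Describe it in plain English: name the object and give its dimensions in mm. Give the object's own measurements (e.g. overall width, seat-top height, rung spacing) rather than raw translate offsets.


A wall 3864 mm long (x), 196 mm thick (y), 2638 mm tall, with a rectangular window opening cut through it. The opening is 913 mm wide and 835 mm tall; its sill is at z = 1556 mm and its near (−x) edge is 1785 mm from the wall's −x end. The opening passes through the full wall thickness.


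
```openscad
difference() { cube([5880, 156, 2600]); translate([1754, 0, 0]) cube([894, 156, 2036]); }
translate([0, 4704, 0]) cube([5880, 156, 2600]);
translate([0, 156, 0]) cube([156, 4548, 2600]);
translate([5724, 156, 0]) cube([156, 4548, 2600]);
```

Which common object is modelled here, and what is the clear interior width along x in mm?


A single room. The interior width is 5568 mm.

Four walls enclosing a rectangle with a door in the front wall — a room. Outside width 5880 minus two 156 mm walls gives 5568 mm.


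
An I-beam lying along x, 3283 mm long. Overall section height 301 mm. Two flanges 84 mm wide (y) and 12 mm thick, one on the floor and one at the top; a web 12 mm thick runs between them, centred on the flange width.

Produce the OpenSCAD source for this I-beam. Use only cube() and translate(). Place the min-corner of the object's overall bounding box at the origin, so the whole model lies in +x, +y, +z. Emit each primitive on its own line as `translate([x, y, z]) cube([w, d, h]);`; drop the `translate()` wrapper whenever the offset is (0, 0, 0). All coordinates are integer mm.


cube([3283, 84, 12]);
translate([0, 36, 12]) cube([3283, 12, 277]);
translate([0, 0, 289]) cube([3283, 84, 12]);


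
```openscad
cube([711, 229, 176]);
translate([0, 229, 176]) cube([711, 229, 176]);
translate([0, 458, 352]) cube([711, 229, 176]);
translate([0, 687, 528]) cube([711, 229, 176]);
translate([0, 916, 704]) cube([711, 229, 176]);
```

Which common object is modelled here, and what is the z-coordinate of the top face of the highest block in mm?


A staircase. The total rise is 880 mm.

5 identical blocks, each offset up and back from the previous — a staircase. Each step is 176 mm tall and there are 5 of them, so the total rise is 5 × 176 = 880 mm.


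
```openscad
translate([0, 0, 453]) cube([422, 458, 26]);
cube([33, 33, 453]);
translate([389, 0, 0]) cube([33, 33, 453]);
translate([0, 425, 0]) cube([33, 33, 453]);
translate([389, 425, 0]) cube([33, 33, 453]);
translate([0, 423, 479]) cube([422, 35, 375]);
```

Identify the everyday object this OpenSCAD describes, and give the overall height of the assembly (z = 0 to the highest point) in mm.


A chair. The overall height is 854 mm.

A slab on four corner posts with a tall panel at the back — a chair. The seat slab sits at z = 453 with thickness 26, and the 375 mm backrest starts at the seat top, so the overall height is 453 + 26 + 375 = 854 mm.


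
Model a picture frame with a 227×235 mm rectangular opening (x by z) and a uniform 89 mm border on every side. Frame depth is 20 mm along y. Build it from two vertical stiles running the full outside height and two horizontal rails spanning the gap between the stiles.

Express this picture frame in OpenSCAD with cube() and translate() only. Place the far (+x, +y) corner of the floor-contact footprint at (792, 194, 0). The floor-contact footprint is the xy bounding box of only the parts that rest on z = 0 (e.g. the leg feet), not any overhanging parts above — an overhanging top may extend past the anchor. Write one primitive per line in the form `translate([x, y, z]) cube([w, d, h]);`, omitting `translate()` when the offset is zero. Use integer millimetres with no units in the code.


translate([387, 174, 0]) cube([89, 20, 413]);
translate([703, 174, 0]) cube([89, 20, 413]);
translate([476, 174, 0]) cube([227, 20, 89]);
translate([476, 174, 324]) cube([227, 20, 89]);


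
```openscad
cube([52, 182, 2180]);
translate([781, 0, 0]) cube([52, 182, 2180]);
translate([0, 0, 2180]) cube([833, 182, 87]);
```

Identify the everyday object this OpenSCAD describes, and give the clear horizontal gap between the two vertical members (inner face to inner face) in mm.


A door frame. The clear opening width is 729 mm.

Two 2180 mm tall posts with a header on top — a door frame. The left jamb is 52 mm wide at x = 0; the right jamb starts at x = 781. The clear opening is 781 − 52 = 729 mm.


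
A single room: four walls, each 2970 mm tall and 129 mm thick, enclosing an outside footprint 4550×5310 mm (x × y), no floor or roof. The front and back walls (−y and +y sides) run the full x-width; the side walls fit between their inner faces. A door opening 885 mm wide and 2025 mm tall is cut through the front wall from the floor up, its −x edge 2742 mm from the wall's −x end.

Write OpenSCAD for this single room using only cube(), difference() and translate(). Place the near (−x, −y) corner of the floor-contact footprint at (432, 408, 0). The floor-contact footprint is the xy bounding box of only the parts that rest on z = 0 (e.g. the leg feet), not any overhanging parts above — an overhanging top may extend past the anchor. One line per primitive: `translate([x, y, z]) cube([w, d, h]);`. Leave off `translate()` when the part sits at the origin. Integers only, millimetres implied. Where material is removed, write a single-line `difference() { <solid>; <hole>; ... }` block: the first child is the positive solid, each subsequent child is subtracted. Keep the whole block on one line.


difference() { translate([432, 408, 0]) cube([4550, 129, 2970]); translate([3174, 408, 0]) cube([885, 129, 2025]); }
translate([432, 5589, 0]) cube([4550, 129, 2970]);
translate([432, 537, 0]) cube([129, 5052, 2970]);
translate([4853, 537, 0]) cube([129, 5052, 2970]);


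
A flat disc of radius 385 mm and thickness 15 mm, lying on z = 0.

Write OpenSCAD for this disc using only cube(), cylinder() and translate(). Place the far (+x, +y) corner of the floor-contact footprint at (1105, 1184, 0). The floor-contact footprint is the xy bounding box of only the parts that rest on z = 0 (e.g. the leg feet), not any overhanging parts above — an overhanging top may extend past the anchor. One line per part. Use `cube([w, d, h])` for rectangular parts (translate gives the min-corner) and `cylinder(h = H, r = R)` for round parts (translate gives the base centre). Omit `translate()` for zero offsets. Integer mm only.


translate([720, 799, 0]) cylinder(h = 15, r = 385);


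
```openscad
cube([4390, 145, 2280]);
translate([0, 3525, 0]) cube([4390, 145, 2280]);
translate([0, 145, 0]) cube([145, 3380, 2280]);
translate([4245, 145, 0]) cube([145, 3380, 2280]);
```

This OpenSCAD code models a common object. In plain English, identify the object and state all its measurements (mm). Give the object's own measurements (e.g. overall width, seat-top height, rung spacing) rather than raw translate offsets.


The wall frame of a small rectangular building: four walls, each 2280 mm tall and 145 mm thick, enclosing a footprint 4390 mm (x) by 3670 mm (y) outside-to-outside, with no floor or roof. The front and back walls (the −y and +y sides) span the full width; the two side walls fit between them.


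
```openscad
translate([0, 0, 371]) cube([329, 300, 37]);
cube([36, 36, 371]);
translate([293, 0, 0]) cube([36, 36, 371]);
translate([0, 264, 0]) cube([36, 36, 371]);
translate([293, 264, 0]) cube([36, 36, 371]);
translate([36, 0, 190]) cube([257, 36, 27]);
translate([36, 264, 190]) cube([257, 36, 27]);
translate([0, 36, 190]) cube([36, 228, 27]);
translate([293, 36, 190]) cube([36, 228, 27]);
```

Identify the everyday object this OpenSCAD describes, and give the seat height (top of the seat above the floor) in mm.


A stool. The seat height is 408 mm.

A 329×300×37 slab at z = 371 on four corner posts — a stool. The seat top is 371 + 37 = 408 mm.


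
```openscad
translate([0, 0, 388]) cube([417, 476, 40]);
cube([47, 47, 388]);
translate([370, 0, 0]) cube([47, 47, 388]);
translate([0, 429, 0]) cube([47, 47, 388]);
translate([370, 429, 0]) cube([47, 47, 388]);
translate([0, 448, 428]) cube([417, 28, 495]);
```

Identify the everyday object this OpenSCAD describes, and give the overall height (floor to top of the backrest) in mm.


A chair. The overall height is 923 mm.

A slab on four corner posts with a tall panel at the back — a chair. The seat slab sits at z = 388 with thickness 40, and the 495 mm backrest starts at the seat top, so the overall height is 388 + 40 + 495 = 923 mm.


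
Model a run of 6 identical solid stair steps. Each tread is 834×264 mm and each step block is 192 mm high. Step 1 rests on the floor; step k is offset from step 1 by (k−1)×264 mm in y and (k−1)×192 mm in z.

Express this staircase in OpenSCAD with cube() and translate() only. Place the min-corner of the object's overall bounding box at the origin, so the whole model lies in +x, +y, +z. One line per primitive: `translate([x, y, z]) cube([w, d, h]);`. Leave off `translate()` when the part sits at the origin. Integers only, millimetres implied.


cube([834, 264, 192]);
translate([0, 264, 192]) cube([834, 264, 192]);
translate([0, 528, 384]) cube([834, 264, 192]);
translate([0, 792, 576]) cube([834, 264, 192]);
translate([0, 1056, 768]) cube([834, 264, 192]);
translate([0, 1320, 960]) cube([834, 264, 192]);


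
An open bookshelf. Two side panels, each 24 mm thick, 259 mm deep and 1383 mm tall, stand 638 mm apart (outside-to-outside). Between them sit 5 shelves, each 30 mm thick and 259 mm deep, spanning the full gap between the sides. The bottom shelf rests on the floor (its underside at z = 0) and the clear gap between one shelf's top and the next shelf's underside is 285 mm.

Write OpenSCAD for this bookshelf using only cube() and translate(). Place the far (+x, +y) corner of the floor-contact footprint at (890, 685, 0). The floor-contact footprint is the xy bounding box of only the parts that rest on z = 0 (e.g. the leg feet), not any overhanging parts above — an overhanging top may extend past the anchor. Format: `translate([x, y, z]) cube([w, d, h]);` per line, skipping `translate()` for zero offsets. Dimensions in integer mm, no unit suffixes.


translate([252, 426, 0]) cube([24, 259, 1383]);
translate([866, 426, 0]) cube([24, 259, 1383]);
translate([276, 426, 0]) cube([590, 259, 30]);
translate([276, 426, 315]) cube([590, 259, 30]);
translate([276, 426, 630]) cube([590, 259, 30]);
translate([276, 426, 945]) cube([590, 259, 30]);
translate([276, 426, 1260]) cube([590, 259, 30]);


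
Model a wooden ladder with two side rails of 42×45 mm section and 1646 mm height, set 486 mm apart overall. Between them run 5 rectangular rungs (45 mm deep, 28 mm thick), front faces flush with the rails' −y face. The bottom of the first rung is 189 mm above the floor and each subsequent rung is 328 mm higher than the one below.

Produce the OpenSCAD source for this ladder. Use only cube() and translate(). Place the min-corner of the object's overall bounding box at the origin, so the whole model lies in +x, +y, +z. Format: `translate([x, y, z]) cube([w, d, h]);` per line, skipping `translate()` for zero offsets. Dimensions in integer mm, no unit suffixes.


cube([42, 45, 1646]);
translate([444, 0, 0]) cube([42, 45, 1646]);
translate([42, 0, 189]) cube([402, 45, 28]);
translate([42, 0, 517]) cube([402, 45, 28]);
translate([42, 0, 845]) cube([402, 45, 28]);
translate([42, 0, 1173]) cube([402, 45, 28]);
translate([42, 0, 1501]) cube([402, 45, 28]);


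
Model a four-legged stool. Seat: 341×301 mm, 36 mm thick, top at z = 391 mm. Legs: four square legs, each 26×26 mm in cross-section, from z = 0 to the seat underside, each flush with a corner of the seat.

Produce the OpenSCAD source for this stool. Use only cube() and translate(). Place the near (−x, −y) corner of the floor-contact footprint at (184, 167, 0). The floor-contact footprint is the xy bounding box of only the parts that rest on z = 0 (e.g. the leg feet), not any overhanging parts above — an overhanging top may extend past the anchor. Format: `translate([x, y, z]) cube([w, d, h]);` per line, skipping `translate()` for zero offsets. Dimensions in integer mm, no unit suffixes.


// leg_h = 391 - 36 = 355
translate([184, 167, 355]) cube([341, 301, 36]);
translate([184, 167, 0]) cube([26, 26, 355]);
translate([499, 167, 0]) cube([26, 26, 355]);
translate([184, 442, 0]) cube([26, 26, 355]);
translate([499, 442, 0]) cube([26, 26, 355]);


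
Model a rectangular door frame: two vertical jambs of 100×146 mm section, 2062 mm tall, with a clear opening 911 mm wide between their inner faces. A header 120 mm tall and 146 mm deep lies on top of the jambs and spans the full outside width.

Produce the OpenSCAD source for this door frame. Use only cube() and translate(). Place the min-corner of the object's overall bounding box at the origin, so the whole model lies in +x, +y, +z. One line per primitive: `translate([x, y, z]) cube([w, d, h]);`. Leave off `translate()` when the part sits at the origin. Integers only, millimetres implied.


cube([100, 146, 2062]);
translate([1011, 0, 0]) cube([100, 146, 2062]);
translate([0, 0, 2062]) cube([1111, 146, 120]);


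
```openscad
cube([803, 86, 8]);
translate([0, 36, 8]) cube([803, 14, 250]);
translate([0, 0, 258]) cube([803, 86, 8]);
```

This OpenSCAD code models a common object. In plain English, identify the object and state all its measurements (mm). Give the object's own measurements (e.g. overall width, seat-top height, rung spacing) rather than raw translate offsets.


An I-beam lying along x, 803 mm long. Overall section height 266 mm. Two flanges 86 mm wide (y) and 8 mm thick, one on the floor and one at the top; a web 14 mm thick runs between them, centred on the flange width.


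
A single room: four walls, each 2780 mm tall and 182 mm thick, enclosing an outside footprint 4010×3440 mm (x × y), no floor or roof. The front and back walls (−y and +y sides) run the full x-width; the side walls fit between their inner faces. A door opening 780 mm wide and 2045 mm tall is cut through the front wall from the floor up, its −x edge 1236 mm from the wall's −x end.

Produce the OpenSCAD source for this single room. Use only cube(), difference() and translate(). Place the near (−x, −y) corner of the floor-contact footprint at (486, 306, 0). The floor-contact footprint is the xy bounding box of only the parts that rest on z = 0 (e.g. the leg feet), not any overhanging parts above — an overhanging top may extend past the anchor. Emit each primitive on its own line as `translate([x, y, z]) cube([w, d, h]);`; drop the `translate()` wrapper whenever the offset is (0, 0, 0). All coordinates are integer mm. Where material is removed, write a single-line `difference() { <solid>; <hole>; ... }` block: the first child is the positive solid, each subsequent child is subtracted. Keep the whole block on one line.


difference() { translate([486, 306, 0]) cube([4010, 182, 2780]); translate([1722, 306, 0]) cube([780, 182, 2045]); }
translate([486, 3564, 0]) cube([4010, 182, 2780]);
translate([486, 488, 0]) cube([182, 3076, 2780]);
translate([4314, 488, 0]) cube([182, 3076, 2780]);


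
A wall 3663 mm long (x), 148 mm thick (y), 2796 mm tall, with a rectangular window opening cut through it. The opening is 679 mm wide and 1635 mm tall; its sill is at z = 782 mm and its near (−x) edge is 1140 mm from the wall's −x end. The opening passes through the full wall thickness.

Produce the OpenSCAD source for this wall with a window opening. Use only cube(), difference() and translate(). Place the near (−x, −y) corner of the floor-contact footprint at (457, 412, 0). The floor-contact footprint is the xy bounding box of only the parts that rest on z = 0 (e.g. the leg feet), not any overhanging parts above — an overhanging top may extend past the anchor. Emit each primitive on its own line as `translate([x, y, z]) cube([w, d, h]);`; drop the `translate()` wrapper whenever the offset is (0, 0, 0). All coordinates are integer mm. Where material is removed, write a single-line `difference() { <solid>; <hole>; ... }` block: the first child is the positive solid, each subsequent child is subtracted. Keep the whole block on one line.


difference() { translate([457, 412, 0]) cube([3663, 148, 2796]); translate([1597, 412, 782]) cube([679, 148, 1635]); }


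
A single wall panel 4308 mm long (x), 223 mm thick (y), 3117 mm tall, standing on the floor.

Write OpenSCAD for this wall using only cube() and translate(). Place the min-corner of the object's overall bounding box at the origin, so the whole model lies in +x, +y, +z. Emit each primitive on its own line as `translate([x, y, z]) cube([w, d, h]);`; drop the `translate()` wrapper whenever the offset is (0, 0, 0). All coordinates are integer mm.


cube([4308, 223, 3117]);


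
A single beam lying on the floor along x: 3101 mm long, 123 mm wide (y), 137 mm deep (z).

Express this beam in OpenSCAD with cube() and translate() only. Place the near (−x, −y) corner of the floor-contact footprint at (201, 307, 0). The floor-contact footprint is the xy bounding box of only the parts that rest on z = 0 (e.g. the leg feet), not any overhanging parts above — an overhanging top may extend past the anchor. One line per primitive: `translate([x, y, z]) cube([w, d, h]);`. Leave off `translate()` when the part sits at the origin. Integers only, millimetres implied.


translate([201, 307, 0]) cube([3101, 123, 137]);


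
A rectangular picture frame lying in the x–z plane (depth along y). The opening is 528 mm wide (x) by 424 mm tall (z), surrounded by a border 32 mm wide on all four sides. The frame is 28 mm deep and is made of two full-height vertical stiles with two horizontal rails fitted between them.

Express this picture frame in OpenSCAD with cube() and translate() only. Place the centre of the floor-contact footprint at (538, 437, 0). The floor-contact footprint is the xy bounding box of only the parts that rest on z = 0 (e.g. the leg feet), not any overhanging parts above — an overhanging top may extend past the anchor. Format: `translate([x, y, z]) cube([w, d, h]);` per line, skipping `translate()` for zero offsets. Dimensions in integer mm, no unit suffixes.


translate([242, 423, 0]) cube([32, 28, 488]);
translate([802, 423, 0]) cube([32, 28, 488]);
translate([274, 423, 0]) cube([528, 28, 32]);
translate([274, 423, 456]) cube([528, 28, 32]);


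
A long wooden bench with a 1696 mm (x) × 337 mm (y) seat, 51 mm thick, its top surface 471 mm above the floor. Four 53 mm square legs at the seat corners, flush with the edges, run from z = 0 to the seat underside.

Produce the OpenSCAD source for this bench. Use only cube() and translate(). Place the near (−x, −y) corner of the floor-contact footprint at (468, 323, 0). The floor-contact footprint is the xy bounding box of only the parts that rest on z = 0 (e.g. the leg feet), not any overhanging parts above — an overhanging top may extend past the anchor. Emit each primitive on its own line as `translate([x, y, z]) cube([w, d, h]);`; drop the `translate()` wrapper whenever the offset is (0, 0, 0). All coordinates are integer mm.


// leg_h = 471 − 51 = 420
translate([468, 323, 420]) cube([1696, 337, 51]);
translate([468, 323, 0]) cube([53, 53, 420]);
translate([468, 607, 0]) cube([53, 53, 420]);
translate([2111, 323, 0]) cube([53, 53, 420]);
translate([2111, 607, 0]) cube([53, 53, 420]);


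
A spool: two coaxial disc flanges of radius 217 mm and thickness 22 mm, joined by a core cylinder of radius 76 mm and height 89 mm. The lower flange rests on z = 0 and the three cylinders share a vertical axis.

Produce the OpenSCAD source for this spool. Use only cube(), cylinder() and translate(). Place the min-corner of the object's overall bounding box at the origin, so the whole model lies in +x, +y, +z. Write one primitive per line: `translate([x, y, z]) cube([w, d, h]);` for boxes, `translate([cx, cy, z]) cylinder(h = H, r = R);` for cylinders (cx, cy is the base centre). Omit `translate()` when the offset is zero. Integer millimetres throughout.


translate([217, 217, 0]) cylinder(h = 22, r = 217);
translate([217, 217, 22]) cylinder(h = 89, r = 76);
translate([217, 217, 111]) cylinder(h = 22, r = 217);


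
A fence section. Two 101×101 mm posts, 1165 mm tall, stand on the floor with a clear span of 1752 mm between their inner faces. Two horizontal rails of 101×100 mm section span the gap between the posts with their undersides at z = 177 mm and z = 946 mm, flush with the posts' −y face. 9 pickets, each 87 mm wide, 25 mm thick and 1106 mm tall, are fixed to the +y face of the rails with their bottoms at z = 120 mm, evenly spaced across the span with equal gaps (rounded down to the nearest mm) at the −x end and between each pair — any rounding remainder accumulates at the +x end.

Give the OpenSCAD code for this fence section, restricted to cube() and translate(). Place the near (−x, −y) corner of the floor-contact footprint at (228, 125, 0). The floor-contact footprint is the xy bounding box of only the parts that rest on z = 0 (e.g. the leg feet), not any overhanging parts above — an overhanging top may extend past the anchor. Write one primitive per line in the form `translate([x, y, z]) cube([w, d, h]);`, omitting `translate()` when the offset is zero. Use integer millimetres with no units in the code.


translate([228, 125, 0]) cube([101, 101, 1165]);
translate([2081, 125, 0]) cube([101, 101, 1165]);
translate([329, 125, 177]) cube([1752, 101, 100]);
translate([329, 125, 946]) cube([1752, 101, 100]);
translate([425, 226, 120]) cube([87, 25, 1106]);
translate([608, 226, 120]) cube([87, 25, 1106]);
translate([791, 226, 120]) cube([87, 25, 1106]);
translate([974, 226, 120]) cube([87, 25, 1106]);
translate([1157, 226, 120]) cube([87, 25, 1106]);
translate([1340, 226, 120]) cube([87, 25, 1106]);
translate([1523, 226, 120]) cube([87, 25, 1106]);
translate([1706, 226, 120]) cube([87, 25, 1106]);
translate([1889, 226, 120]) cube([87, 25, 1106]);


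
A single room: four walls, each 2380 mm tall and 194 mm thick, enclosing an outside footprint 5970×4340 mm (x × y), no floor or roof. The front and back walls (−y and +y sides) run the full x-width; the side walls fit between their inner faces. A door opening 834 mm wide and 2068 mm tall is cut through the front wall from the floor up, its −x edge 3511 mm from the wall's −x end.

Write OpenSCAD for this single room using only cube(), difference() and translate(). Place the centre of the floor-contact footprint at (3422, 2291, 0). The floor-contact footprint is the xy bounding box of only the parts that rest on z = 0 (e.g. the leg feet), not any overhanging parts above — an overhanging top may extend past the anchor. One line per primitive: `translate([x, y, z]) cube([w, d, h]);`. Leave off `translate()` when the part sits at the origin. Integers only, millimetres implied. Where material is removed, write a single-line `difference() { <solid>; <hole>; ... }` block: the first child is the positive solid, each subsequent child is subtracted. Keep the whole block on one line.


difference() { translate([437, 121, 0]) cube([5970, 194, 2380]); translate([3948, 121, 0]) cube([834, 194, 2068]); }
translate([437, 4267, 0]) cube([5970, 194, 2380]);
translate([437, 315, 0]) cube([194, 3952, 2380]);
translate([6213, 315, 0]) cube([194, 3952, 2380]);


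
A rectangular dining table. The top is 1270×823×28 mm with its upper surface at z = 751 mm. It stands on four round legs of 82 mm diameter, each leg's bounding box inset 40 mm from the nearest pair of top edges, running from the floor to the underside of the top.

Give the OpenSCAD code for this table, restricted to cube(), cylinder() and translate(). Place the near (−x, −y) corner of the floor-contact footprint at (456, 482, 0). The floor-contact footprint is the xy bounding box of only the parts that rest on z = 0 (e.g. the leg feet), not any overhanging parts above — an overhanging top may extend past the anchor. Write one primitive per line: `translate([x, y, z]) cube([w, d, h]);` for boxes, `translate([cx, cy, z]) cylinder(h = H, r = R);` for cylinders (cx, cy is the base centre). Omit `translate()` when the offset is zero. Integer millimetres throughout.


translate([416, 442, 723]) cube([1270, 823, 28]);
translate([497, 523, 0]) cylinder(h = 723, r = 41);
translate([1605, 523, 0]) cylinder(h = 723, r = 41);
translate([497, 1184, 0]) cylinder(h = 723, r = 41);
translate([1605, 1184, 0]) cylinder(h = 723, r = 41);


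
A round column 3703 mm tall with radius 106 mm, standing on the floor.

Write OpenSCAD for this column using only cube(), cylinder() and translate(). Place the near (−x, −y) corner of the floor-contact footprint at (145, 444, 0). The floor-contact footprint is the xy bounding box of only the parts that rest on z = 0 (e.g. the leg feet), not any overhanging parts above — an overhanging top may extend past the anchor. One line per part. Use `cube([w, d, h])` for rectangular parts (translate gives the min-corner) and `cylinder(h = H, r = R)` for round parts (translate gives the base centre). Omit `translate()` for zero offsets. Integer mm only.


translate([251, 550, 0]) cylinder(h = 3703, r = 106);


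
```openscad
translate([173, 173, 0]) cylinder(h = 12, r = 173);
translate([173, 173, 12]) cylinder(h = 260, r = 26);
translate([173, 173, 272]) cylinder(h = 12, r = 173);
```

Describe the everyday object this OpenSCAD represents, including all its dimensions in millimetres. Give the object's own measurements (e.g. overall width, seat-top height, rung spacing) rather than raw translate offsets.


A spool: two coaxial disc flanges of radius 173 mm and thickness 12 mm, joined by a core cylinder of radius 26 mm and height 260 mm. The lower flange rests on z = 0 and the three cylinders share a vertical axis.


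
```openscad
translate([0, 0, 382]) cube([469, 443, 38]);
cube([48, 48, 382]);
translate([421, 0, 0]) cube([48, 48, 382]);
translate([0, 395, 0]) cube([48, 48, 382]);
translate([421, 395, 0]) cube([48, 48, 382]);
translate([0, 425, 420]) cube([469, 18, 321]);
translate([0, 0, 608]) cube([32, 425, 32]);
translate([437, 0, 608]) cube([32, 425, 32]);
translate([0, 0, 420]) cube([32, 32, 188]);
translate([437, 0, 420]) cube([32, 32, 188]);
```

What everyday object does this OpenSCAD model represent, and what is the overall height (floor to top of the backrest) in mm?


A chair. The overall height is 741 mm.

A slab on four corner posts with a tall panel at the back — a chair. The seat slab sits at z = 382 with thickness 38, and the 321 mm backrest starts at the seat top, so the overall height is 382 + 38 + 321 = 741 mm.


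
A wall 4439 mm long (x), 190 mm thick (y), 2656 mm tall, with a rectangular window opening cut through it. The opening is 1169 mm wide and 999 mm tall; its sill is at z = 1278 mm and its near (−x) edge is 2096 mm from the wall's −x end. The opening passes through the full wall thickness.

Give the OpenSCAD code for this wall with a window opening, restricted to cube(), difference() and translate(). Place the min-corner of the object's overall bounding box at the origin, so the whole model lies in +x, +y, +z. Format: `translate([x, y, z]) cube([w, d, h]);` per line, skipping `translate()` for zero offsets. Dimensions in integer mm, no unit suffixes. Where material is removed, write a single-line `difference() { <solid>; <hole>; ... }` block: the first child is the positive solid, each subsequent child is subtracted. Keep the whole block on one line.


difference() { cube([4439, 190, 2656]); translate([2096, 0, 1278]) cube([1169, 190, 999]); }


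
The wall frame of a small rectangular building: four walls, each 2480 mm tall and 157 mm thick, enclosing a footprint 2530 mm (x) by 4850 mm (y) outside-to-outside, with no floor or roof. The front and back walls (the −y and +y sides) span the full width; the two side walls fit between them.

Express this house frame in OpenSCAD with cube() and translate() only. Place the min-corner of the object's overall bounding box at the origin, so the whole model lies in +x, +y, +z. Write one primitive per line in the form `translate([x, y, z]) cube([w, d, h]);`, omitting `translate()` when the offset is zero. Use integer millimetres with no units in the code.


cube([2530, 157, 2480]);
translate([0, 4693, 0]) cube([2530, 157, 2480]);
translate([0, 157, 0]) cube([157, 4536, 2480]);
translate([2373, 157, 0]) cube([157, 4536, 2480]);


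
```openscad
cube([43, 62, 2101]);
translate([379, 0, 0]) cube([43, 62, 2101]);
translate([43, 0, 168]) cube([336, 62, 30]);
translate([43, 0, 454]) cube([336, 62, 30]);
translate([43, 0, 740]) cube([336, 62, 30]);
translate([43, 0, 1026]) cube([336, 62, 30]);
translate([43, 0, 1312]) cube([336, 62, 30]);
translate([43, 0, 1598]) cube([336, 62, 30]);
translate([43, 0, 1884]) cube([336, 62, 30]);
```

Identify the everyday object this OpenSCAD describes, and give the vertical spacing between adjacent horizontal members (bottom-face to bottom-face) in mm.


A ladder. The rung spacing is 286 mm.

Two tall 43×62 posts with 7 short bars between them — a ladder. Adjacent rungs sit at z = 168 and z = 454, so the spacing is 454 − 168 = 286 mm.


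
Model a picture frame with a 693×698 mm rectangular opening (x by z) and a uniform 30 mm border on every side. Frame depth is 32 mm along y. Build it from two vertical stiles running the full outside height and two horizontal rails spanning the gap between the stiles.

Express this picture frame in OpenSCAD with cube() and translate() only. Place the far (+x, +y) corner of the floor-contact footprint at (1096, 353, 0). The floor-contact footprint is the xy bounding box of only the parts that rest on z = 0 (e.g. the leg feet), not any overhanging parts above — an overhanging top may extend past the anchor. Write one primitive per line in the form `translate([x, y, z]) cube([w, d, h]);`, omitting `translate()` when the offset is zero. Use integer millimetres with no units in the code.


translate([343, 321, 0]) cube([30, 32, 758]);
translate([1066, 321, 0]) cube([30, 32, 758]);
translate([373, 321, 0]) cube([693, 32, 30]);
translate([373, 321, 728]) cube([693, 32, 30]);


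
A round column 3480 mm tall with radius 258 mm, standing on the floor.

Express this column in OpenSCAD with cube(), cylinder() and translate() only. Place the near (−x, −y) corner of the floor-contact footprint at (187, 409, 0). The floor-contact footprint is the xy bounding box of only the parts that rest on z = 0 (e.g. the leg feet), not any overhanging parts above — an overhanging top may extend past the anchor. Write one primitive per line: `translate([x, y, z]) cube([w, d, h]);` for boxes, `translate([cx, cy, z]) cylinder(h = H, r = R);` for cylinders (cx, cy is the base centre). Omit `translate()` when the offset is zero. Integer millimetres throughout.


translate([445, 667, 0]) cylinder(h = 3480, r = 258);


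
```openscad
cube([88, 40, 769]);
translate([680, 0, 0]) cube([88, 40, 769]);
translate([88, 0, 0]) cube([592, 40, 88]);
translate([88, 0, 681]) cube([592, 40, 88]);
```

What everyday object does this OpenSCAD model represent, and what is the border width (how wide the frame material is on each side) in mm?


A picture frame. The border width is 88 mm.

Four thin pieces enclosing a rectangular opening — a picture frame. The two full-height stiles are 769 mm tall; the top rail sits at z = 681 and is 88 mm tall, so the border above the opening is 769 − 681 = 88 mm, matching the stile x-width.


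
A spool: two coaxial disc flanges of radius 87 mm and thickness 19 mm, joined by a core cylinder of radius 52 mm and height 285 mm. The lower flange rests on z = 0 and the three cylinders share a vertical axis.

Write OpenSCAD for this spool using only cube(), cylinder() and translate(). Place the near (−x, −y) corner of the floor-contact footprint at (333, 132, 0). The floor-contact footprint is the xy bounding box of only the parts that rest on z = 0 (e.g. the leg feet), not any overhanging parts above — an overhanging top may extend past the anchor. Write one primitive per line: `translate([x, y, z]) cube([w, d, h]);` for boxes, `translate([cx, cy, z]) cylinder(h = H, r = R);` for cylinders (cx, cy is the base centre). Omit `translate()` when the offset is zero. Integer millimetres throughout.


translate([420, 219, 0]) cylinder(h = 19, r = 87);
translate([420, 219, 19]) cylinder(h = 285, r = 52);
translate([420, 219, 304]) cylinder(h = 19, r = 87);


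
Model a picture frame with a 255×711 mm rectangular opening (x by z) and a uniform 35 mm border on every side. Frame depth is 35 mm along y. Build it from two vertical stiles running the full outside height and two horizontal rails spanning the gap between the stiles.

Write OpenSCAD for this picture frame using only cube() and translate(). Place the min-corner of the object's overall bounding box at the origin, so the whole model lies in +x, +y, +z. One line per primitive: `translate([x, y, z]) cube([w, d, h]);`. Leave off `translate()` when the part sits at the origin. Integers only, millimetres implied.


cube([35, 35, 781]);
translate([290, 0, 0]) cube([35, 35, 781]);
translate([35, 0, 0]) cube([255, 35, 35]);
translate([35, 0, 746]) cube([255, 35, 35]);


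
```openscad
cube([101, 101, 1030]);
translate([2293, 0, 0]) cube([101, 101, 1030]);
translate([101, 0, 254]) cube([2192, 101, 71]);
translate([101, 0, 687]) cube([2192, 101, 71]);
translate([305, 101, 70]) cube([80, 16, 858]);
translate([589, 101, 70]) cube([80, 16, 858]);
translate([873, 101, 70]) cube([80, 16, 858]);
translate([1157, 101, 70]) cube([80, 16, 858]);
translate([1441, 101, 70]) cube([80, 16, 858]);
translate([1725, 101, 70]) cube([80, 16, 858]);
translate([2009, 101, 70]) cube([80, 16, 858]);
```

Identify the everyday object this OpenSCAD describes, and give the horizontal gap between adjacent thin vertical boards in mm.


A fence section. The picket gap is 204 mm.

Two posts, two rails, 7 pickets — a fence section. Span 2192 mm holds 7 pickets of 80 mm with 8 equal gaps: ⌊(2192 − 7·80) / 8⌋ = 204 mm.


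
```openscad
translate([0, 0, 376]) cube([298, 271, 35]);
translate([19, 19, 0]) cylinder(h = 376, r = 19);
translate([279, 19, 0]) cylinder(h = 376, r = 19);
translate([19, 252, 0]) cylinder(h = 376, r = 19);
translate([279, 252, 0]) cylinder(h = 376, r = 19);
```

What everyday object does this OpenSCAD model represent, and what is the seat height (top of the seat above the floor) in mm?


A stool. The seat height is 411 mm.

A 298×271×35 slab at z = 376 on four corner cylinders — a stool. The seat top is 376 + 35 = 411 mm.
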